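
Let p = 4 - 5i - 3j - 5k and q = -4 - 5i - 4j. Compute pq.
-53 - 20i + 21j + 25k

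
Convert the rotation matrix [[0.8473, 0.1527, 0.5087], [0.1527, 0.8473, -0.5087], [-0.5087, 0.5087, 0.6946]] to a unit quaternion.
0.9205 + 0.2763i + 0.2763j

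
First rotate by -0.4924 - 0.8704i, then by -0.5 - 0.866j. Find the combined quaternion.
0.2462 + 0.4352i + 0.4264j - 0.7538k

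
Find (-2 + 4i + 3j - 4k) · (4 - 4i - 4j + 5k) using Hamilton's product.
40 + 23i + 16j - 30k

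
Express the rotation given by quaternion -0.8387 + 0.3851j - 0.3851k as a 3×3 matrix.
[[0.4068, -0.646, -0.646], [0.646, 0.7034, -0.2966], [0.646, -0.2966, 0.7034]]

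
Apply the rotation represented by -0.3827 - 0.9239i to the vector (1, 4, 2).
(1, -4.243, 1.414)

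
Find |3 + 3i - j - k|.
√20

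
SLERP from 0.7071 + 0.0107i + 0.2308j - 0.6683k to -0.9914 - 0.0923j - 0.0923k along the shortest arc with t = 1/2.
0.932 + 0.0059i + 0.1773j - 0.3161k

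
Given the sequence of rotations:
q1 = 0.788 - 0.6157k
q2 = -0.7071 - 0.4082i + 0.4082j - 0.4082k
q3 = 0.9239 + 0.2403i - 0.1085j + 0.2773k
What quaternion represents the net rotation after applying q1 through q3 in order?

q2 · q1 = -0.8085 - 0.573i + 0.0703j + 0.1137k
q3 · q2 · q1 = -0.6332 - 0.7555i - 0.0335j - 0.1644k
-0.6332 - 0.7555i - 0.0335j - 0.1644k


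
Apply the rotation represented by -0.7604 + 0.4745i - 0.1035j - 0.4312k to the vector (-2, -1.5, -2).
(0.421, -3.004, 1.025)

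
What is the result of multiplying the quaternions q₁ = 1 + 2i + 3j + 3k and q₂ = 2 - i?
4 + 3i + 3j + 9k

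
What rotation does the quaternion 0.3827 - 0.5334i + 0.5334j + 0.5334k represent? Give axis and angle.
axis = (-√3/3, √3/3, √3/3), θ = 3π/4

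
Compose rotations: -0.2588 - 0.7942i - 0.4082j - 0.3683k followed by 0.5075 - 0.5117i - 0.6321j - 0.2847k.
-0.9006 - 0.154i - 0.0059j - 0.4064k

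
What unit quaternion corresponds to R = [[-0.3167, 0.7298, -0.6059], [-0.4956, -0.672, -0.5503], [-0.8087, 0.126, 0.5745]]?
-0.3827 - 0.4418i - 0.1325j + 0.8005k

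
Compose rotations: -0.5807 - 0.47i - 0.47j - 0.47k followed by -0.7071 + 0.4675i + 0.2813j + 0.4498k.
0.974 + 0.1401i + 0.1773j - 0.0164k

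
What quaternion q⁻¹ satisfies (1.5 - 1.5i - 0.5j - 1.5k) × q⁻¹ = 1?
0.2143 + 0.2143i + 0.0714j + 0.2143k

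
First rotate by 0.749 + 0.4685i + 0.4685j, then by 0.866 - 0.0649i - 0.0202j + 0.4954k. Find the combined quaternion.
0.6885 + 0.125i + 0.6227j + 0.3501k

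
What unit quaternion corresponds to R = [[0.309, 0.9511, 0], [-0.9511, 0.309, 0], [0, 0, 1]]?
0.809 - 0.5878k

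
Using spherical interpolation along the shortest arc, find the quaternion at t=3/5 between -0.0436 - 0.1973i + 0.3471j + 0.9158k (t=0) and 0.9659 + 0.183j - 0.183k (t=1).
-0.7602 - 0.1076i + 0.0497j + 0.6388k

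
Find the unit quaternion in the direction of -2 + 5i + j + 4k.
-0.2949 + 0.7372i + 0.1474j + 0.5898k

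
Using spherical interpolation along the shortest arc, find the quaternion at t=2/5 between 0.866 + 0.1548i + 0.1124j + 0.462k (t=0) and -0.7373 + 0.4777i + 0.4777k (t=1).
0.9844 - 0.1283i + 0.08j + 0.0903k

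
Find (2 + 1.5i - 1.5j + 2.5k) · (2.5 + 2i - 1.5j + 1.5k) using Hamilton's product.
-4 + 9.25i - 4j + 10k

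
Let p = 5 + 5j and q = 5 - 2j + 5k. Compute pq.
35 + 25i + 15j + 25k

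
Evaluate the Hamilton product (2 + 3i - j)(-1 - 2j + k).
-4 - 4i - 6j - 4k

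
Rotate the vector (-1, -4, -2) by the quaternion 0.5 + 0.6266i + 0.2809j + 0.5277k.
(-1.467, 1.149, -4.187)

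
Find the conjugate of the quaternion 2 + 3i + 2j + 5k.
2 - 3i - 2j - 5k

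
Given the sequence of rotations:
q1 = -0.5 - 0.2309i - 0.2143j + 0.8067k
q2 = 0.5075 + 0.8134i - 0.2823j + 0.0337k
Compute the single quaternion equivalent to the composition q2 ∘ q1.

q2 · q1 = -0.1536 - 0.7444i - 0.6316j + 0.1531k
-0.1536 - 0.7444i - 0.6316j + 0.1531k


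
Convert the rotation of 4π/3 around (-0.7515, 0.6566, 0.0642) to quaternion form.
-0.5 - 0.6508i + 0.5686j + 0.0556k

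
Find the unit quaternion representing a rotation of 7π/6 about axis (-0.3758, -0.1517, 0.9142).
-0.2588 - 0.363i - 0.1465j + 0.883k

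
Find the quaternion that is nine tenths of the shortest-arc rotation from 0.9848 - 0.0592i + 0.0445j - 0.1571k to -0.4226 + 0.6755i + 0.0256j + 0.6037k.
0.5094 - 0.6353i - 0.0186j - 0.5801k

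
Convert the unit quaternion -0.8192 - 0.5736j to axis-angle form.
axis = (0, -1, 0), θ = 290°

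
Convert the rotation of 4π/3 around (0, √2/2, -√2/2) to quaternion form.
-0.5 + 0.6124j - 0.6124k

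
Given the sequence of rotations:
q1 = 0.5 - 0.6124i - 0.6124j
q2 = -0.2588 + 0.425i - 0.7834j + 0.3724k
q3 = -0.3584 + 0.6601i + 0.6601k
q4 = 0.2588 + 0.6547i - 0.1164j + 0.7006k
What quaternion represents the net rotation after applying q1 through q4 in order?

q2 · q1 = -0.3489 + 0.599i - 0.4613j - 0.5538k
q3 · q2 · q1 = 0.0952 - 0.1405i + 0.9263j - 0.3363k
q4 · q3 · q2 · q1 = 0.4601 - 0.5839i + 0.3504j + 0.5698k
0.4601 - 0.5839i + 0.3504j + 0.5698k


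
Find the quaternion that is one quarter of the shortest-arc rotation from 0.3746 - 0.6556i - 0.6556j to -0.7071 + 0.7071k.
0.5566 - 0.5635i - 0.5635j - 0.2346k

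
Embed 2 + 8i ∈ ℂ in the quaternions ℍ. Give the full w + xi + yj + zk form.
2 + 8i + 0j + 0k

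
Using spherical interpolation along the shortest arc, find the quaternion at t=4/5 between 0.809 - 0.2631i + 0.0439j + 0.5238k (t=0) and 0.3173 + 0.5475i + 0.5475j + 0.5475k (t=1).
0.4766 + 0.4107i + 0.4869j + 0.6059k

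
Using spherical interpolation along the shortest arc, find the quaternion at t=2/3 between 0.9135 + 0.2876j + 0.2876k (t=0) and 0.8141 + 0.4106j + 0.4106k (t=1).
0.8511 + 0.3712j + 0.3712k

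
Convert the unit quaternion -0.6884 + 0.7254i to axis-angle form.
axis = (1, 0, 0), θ = 267°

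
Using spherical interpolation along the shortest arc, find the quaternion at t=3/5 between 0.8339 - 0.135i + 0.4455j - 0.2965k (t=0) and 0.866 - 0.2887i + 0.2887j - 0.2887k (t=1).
0.8582 - 0.2285i + 0.3536j - 0.2936k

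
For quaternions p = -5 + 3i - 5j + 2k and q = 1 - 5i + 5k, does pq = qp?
No: pq = 3i - 30j - 48k ≠ 53i + 20j + 2k = qp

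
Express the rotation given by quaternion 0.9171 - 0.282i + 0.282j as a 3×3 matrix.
[[0.841, -0.159, 0.5172], [-0.159, 0.841, 0.5172], [-0.5172, -0.5172, 0.6819]]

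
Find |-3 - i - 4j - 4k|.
√42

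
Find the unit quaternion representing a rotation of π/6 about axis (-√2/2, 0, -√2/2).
0.9659 - 0.183i - 0.183k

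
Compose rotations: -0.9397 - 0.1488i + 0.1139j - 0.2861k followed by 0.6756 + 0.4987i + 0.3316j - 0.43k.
-0.7214 - 0.6151i - 0.028j + 0.3169k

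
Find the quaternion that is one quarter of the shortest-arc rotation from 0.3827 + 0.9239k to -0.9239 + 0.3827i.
0.6164 - 0.1218i + 0.778k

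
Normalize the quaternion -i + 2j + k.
-0.4082i + 0.8165j + 0.4082k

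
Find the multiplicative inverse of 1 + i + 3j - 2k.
0.0667 - 0.0667i - 0.2j + 0.1333k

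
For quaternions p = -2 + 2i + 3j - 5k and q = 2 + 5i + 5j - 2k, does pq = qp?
No: pq = -39 + 13i - 25j - 11k ≠ -39 - 25i + 17j - k = qp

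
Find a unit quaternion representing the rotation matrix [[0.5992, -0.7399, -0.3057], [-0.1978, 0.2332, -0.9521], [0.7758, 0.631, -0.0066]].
0.6756 + 0.5858i - 0.4002j + 0.2006k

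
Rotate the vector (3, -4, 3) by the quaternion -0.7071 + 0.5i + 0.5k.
(0.172, 0, 5.828)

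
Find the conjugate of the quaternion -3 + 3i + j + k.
-3 - 3i - j - k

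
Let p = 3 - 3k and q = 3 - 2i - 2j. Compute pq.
9 - 12i - 9k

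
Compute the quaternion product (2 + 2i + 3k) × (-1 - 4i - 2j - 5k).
21 - 4i - 6j - 17k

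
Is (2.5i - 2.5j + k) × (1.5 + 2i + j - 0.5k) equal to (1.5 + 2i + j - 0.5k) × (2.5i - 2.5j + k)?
No: pq = -2 + 4i - 0.5j + 9k ≠ -2 + 3.5i - 7j - 6k = qp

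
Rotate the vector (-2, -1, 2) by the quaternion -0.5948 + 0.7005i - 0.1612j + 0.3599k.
(-0.188, 2.983, 0.258)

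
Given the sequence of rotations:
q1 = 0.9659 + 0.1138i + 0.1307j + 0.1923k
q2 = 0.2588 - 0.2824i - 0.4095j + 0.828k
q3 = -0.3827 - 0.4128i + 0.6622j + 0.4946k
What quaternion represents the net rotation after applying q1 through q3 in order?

q2 · q1 = 0.1764 - 0.4303i - 0.2132j + 0.8592k
q3 · q2 · q1 = -0.5289 + 0.7663i + 0.3403j + 0.1314k
-0.5289 + 0.7663i + 0.3403j + 0.1314k


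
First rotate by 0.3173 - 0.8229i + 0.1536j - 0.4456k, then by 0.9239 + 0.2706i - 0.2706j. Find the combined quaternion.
0.5574 - 0.5538i + 0.1766j - 0.5928k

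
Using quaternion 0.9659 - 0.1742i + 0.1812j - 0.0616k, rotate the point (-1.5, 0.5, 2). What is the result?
(-0.619, 1.367, 2.061)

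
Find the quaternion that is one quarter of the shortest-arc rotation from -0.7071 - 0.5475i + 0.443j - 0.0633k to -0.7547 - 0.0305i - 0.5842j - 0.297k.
-0.8464 - 0.4755i + 0.187j - 0.1503k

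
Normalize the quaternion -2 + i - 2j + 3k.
-0.4714 + 0.2357i - 0.4714j + 0.7071k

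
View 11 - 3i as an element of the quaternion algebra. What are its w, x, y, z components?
11 - 3i + 0j + 0k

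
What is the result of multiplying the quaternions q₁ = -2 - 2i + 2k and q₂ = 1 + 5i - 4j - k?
10 - 4i + 16j + 12k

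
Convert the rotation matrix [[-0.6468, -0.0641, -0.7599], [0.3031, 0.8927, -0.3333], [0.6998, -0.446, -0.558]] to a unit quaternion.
-0.4147 + 0.0679i + 0.88j - 0.2214k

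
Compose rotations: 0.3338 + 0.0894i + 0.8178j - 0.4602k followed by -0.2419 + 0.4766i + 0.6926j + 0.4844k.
-0.4668 - 0.5774i + 0.296j + 0.6009k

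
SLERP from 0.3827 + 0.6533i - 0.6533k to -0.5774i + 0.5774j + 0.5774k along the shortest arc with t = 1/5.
0.316 + 0.665i - 0.1255j - 0.665k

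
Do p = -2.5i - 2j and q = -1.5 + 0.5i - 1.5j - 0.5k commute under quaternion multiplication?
No: pq = -1.75 + 4.75i + 1.75j + 4.75k ≠ -1.75 + 2.75i + 4.25j - 4.75k = qp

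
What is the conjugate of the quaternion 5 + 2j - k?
5 - 2j + k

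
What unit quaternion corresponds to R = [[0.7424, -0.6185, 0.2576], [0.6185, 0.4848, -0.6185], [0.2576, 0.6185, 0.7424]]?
0.8616 + 0.3589i + 0.3589k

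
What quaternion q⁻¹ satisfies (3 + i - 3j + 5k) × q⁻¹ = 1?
0.0682 - 0.0227i + 0.0682j - 0.1136k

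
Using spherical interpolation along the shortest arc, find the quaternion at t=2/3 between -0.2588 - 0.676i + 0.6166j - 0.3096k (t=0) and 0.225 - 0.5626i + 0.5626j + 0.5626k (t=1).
0.0648 - 0.6856i + 0.6621j + 0.2956k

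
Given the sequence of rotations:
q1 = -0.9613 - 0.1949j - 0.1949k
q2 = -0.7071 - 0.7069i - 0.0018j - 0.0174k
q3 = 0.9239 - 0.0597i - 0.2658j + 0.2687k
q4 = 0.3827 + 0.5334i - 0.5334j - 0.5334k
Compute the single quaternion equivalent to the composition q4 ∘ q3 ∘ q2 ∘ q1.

q2 · q1 = 0.676 + 0.6765i + 0.0018j + 0.2923k
q3 · q2 · q1 = 0.5869 + 0.5065i + 0.0212j + 0.6314k
q4 · q3 · q2 · q1 = 0.3025 + 0.1814i - 0.9119j + 0.2101k
0.3025 + 0.1814i - 0.9119j + 0.2101k


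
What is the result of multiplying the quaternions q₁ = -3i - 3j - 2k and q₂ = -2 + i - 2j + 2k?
1 - 4i + 10j + 13k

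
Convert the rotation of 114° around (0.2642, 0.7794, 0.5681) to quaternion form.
0.5446 + 0.2216i + 0.6537j + 0.4764k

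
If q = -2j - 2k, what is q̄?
2j + 2k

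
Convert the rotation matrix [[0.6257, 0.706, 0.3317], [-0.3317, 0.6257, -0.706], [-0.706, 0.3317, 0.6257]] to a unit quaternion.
0.8481 + 0.3059i + 0.3059j - 0.3059k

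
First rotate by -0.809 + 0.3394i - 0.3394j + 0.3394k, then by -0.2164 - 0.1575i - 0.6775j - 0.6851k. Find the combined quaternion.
0.2311 - 0.4085i + 0.4425j + 0.7642k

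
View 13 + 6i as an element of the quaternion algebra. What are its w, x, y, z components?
13 + 6i + 0j + 0k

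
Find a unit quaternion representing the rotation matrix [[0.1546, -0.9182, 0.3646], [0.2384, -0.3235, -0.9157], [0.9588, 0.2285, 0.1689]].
0.5 + 0.5721i - 0.2971j + 0.5783k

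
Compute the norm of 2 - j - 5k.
√30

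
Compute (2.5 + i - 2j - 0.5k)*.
2.5 - i + 2j + 0.5k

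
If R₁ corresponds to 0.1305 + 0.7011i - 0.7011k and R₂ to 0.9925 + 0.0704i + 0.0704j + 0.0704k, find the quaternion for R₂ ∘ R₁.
0.1295 + 0.6557i + 0.1079j - 0.736k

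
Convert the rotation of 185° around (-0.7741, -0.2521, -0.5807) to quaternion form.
-0.0436 - 0.7734i - 0.2519j - 0.5801k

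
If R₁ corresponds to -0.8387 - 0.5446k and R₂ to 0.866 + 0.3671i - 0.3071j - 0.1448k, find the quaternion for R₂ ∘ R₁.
-0.8052 - 0.1406i + 0.4575j - 0.3502k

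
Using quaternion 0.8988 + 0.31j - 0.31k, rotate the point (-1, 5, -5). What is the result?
(-0.616, 5.557, -4.443)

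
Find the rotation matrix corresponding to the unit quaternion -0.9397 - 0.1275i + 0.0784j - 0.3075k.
[[0.7986, -0.5979, -0.0689], [0.5579, 0.7784, -0.2878], [0.2258, 0.1914, 0.9552]]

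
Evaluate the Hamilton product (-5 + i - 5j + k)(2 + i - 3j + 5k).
-31 - 25i + j - 21k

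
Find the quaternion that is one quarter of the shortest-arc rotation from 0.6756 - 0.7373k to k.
0.5281 - 0.8492k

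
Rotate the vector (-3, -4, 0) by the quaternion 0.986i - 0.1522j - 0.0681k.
(-1.633, 4.715, 0.32)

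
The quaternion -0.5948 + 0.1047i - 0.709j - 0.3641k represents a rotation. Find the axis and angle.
axis = (0.1302, -0.882, -0.4529), θ = 253°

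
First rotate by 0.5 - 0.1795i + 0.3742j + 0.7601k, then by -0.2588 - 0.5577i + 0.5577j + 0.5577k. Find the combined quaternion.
-0.8621 - 0.0172i + 0.5058j - 0.0264k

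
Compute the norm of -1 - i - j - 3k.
√12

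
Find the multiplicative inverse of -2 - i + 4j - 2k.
-0.08 + 0.04i - 0.16j + 0.08k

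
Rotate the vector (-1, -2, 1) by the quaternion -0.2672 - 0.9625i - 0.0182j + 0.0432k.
(-1.185, 1.185, -1.786)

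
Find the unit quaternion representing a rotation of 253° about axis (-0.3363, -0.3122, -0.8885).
-0.5948 - 0.2703i - 0.251j - 0.7142k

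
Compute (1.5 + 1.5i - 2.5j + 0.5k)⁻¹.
0.1364 - 0.1364i + 0.2273j - 0.0455k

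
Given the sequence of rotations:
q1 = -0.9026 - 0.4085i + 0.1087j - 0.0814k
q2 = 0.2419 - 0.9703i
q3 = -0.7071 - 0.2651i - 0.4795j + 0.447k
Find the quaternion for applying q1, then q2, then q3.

q2 · q1 = -0.6147 + 0.777i - 0.0527j - 0.1252k
q3 · q2 · q1 = 0.6713 - 0.3029i + 0.6461j + 0.2003k
0.6713 - 0.3029i + 0.6461j + 0.2003k


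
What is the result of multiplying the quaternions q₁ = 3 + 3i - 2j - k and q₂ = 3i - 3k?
-12 + 15i + 6j - 3k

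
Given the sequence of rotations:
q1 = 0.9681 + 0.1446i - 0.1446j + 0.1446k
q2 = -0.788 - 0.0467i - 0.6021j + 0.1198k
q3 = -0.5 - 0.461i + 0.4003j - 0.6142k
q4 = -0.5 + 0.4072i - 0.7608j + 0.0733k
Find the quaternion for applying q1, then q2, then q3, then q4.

q2 · q1 = -0.8605 - 0.2289i - 0.4449j + 0.0959k
q3 · q2 · q1 = 0.5617 + 0.2763i + 0.0628j + 0.7773k
q4 · q3 · q2 · q1 = -0.4026 - 0.5054i - 0.755j - 0.1117k
-0.4026 - 0.5054i - 0.755j - 0.1117k


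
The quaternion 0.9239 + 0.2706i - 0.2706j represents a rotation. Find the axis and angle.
axis = (√2/2, -√2/2, 0), θ = π/4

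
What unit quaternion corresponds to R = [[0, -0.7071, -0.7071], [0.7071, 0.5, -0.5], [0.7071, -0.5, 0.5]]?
0.7071 - 0.5j + 0.5k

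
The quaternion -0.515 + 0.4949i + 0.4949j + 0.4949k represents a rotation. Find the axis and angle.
axis = (√3/3, √3/3, √3/3), θ = 242°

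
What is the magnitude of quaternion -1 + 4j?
√17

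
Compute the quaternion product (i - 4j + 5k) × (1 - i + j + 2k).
-5 - 12i - 11j + 2k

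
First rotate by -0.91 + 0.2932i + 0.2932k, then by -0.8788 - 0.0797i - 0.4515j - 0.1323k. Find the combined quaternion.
0.8619 - 0.3175i + 0.3954j - 0.0049k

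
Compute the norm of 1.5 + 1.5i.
2.121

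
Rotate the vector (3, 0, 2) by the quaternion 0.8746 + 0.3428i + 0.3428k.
(2.765, 0.6, 2.235)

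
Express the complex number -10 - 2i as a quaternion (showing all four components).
-10 - 2i + 0j + 0k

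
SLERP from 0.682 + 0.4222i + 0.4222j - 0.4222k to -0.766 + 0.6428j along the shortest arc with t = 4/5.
0.8713 + 0.1136i - 0.4637j - 0.1136k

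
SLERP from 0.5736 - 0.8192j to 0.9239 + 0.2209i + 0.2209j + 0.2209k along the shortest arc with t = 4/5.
0.9612 + 0.1946i - 0.0156j + 0.1946k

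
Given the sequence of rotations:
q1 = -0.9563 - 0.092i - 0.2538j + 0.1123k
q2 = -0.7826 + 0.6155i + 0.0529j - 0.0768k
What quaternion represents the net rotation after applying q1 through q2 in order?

q2 · q1 = 0.8271 - 0.5302i + 0.086j - 0.1658k
0.8271 - 0.5302i + 0.086j - 0.1658k


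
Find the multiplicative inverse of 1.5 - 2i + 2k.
0.1463 + 0.1951i - 0.1951k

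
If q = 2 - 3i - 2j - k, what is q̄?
2 + 3i + 2j + k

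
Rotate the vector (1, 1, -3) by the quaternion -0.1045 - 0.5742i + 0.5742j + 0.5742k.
(1.48, -2.716, 1.196)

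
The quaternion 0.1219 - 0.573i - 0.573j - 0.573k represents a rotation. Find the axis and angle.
axis = (-√3/3, -√3/3, -√3/3), θ = 166°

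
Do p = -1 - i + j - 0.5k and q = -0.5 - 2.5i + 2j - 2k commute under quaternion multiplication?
No: pq = -5 + 2i - 3.25j + 2.75k ≠ -5 + 4i - 1.75j + 1.75k = qp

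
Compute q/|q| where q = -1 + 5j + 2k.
-0.1826 + 0.9129j + 0.3651k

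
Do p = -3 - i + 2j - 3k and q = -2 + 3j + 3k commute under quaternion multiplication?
No: pq = 9 + 17i - 10j - 6k ≠ 9 - 13i - 16j = qp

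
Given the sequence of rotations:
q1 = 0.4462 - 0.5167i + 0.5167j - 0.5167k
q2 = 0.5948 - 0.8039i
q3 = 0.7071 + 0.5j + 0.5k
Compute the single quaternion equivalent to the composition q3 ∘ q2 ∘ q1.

q2 · q1 = -0.15 - 0.666i - 0.108j - 0.7227k
q3 · q2 · q1 = 0.3093 - 0.7783i - 0.4844j - 0.253k
0.3093 - 0.7783i - 0.4844j - 0.253k


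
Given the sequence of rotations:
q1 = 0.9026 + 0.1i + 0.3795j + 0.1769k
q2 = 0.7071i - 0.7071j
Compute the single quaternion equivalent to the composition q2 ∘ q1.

q2 · q1 = 0.1976 + 0.5131i - 0.7633j + 0.3391k
0.1976 + 0.5131i - 0.7633j + 0.3391k


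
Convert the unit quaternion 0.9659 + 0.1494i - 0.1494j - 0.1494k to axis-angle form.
axis = (√3/3, -√3/3, -√3/3), θ = π/6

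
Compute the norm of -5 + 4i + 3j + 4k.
√66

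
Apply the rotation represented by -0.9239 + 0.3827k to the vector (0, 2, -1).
(1.414, 1.414, -1)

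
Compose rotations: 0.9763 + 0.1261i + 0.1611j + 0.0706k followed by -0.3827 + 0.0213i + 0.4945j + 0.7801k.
-0.5111 - 0.1182i + 0.518j + 0.6757k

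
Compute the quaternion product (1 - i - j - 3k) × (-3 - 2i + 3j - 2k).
-8 + 12i + 10j + 2k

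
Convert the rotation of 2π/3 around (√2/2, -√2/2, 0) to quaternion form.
0.5 + 0.6124i - 0.6124j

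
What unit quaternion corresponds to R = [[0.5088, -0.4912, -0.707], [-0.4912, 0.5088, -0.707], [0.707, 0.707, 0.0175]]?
0.7133 + 0.4956i - 0.4956j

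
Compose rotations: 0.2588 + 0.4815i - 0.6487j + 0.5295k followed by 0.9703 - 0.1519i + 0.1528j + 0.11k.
0.3651 + 0.5802i - 0.4565j + 0.5672k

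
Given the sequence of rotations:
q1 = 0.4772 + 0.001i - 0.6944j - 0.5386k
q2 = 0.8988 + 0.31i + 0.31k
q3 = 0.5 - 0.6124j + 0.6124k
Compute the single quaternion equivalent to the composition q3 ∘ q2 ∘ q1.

q2 · q1 = 0.5956 + 0.3641i - 0.4569j - 0.5514k
q3 · q2 · q1 = 0.3557 + 0.7995i - 0.3702j + 0.312k
0.3557 + 0.7995i - 0.3702j + 0.312k


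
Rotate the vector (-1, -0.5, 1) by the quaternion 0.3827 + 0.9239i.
(-1, -0.354, -1.061)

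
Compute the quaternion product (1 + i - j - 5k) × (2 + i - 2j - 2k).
-11 - 5i - 7j - 13k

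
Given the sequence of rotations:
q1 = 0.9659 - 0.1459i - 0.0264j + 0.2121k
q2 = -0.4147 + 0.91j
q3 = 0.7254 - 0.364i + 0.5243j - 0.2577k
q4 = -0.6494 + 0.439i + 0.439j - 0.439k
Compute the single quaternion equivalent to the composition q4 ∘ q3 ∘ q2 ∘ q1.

q2 · q1 = -0.3765 + 0.2535i + 0.8899j + 0.0448k
q3 · q2 · q1 = -0.6359 + 0.5738i + 0.3991j - 0.3273k
q4 · q3 · q2 · q1 = -0.1578 - 0.6203i - 0.6465j + 0.415k
-0.1578 - 0.6203i - 0.6465j + 0.415k


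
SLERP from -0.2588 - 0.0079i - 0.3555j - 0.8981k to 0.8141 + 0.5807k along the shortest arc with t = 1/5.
-0.3928 - 0.0065i - 0.2945j - 0.8712k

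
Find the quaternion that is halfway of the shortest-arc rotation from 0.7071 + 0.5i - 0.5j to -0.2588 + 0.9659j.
0.5292 + 0.2739i - 0.8031j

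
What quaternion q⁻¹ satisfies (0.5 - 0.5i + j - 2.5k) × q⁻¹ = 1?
0.0645 + 0.0645i - 0.129j + 0.3226k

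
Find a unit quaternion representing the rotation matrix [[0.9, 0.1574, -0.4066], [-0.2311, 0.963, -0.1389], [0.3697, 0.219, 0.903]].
0.9703 + 0.0922i - 0.2j - 0.1001k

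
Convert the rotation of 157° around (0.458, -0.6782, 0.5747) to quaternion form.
0.1994 + 0.4488i - 0.6646j + 0.5632k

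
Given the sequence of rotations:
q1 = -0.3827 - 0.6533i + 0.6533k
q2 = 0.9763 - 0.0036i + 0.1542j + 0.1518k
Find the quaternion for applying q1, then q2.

q2 · q1 = -0.4752 - 0.5357i - 0.1558j + 0.6805k
-0.4752 - 0.5357i - 0.1558j + 0.6805k


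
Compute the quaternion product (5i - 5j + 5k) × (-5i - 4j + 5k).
-20 - 5i - 50j - 45k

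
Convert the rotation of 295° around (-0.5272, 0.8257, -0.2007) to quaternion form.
-0.8434 - 0.2833i + 0.4436j - 0.1078k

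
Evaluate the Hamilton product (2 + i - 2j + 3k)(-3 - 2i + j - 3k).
7 - 4i + 5j - 18k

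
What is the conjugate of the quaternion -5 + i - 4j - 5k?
-5 - i + 4j + 5k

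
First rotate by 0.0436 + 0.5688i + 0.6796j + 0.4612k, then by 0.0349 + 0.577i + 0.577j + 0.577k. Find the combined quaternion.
-0.9849 - 0.081i + 0.111j + 0.1052k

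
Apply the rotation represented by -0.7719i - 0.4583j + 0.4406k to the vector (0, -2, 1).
(-2.095, 0.756, 0.196)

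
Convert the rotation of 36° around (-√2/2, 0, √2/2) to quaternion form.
0.9511 - 0.2185i + 0.2185k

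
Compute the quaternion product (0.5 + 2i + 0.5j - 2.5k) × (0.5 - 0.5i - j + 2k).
6.75 - 0.75i - 3j - 2k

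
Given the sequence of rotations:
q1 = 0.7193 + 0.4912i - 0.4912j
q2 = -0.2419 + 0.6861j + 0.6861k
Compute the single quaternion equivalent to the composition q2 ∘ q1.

q2 · q1 = 0.163 + 0.2182i + 0.9493j + 0.1565k
0.163 + 0.2182i + 0.9493j + 0.1565k


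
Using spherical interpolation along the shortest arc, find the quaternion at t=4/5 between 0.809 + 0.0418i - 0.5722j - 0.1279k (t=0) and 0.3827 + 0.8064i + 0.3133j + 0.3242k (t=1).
0.586 + 0.7564i + 0.1246j + 0.2625k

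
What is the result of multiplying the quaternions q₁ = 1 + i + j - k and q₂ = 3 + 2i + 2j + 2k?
1 + 9i + j - k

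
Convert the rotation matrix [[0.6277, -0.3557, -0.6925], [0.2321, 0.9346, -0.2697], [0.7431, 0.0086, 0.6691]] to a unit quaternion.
0.8988 + 0.0774i - 0.3993j + 0.1635k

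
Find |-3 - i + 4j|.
√26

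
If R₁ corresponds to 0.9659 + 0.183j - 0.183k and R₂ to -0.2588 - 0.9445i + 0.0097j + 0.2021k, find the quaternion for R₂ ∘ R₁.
-0.2148 - 0.9511i - 0.2108j + 0.0697k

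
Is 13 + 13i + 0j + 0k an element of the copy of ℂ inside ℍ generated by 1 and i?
Yes. The quaternion 13 + 13i has j- and k-coefficients y = z = 0, so it lies in the complex subalgebra spanned by 1 and i.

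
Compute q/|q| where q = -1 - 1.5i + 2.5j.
-0.3244 - 0.4867i + 0.8111j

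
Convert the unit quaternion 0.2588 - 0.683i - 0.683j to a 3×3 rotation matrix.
[[0.067, 0.933, -0.3535], [0.933, 0.067, 0.3535], [0.3535, -0.3535, -0.866]]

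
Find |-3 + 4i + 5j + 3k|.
√59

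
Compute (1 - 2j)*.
1 + 2j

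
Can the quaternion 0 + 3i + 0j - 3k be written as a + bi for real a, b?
No. The quaternion 3i - 3k has j-coefficient y = 0 and k-coefficient z = -3, not both zero, so it does not lie in the complex subalgebra spanned by 1 and i.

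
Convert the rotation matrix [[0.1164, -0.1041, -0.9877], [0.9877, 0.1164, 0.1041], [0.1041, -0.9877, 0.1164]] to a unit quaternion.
0.5808 - 0.47i - 0.47j + 0.47k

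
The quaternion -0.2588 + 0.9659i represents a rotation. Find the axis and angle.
axis = (1, 0, 0), θ = 7π/6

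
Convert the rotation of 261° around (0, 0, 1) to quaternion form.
-0.6494 + 0.7604k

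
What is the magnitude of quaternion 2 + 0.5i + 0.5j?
2.121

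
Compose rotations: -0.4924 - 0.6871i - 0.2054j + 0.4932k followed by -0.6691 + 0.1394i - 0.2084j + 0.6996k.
0.0374 + 0.432i - 0.3094j - 0.8463k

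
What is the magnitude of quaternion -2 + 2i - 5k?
√33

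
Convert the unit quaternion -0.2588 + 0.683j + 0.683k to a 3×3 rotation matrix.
[[-0.866, 0.3535, -0.3535], [-0.3535, 0.067, 0.933], [0.3535, 0.933, 0.067]]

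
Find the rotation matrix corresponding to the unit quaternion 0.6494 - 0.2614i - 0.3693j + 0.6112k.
[[-0.0199, -0.6008, -0.7992], [0.9869, 0.1162, -0.1119], [0.1601, -0.7909, 0.5906]]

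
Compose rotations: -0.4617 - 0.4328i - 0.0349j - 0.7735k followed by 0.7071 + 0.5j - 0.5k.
-0.6958 - 0.7102i - 0.0391j - 0.0997k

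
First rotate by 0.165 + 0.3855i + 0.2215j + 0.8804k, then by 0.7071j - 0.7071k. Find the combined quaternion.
0.4659 + 0.7792i - 0.1559j - 0.3893k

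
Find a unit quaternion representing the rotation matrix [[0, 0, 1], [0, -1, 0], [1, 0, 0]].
0.7071i + 0.7071k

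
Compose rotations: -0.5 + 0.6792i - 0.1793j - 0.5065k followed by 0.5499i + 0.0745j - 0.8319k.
-0.7815 - 0.4618i - 0.3238j + 0.2668k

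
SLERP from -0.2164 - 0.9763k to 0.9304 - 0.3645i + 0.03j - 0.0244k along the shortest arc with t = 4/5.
-0.9089 + 0.3324i - 0.0274j - 0.2504k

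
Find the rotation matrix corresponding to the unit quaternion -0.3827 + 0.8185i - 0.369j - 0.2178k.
[[0.6328, -0.7708, -0.0741], [-0.4373, -0.4348, 0.7872], [-0.639, -0.4657, -0.6122]]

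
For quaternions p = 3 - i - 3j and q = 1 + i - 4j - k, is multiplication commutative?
No: pq = -8 + 5i - 16j + 4k ≠ -8 - i - 14j - 10k = qp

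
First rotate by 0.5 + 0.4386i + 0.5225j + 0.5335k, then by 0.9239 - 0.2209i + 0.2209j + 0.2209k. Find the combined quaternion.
0.3256 + 0.2972i + 0.8079j + 0.391k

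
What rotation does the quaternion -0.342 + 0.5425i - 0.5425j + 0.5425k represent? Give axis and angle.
axis = (√3/3, -√3/3, √3/3), θ = 220°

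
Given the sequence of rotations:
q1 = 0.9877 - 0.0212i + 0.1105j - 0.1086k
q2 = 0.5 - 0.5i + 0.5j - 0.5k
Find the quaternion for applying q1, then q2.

q2 · q1 = 0.3737 - 0.5035i + 0.5054j - 0.5928k
0.3737 - 0.5035i + 0.5054j - 0.5928k


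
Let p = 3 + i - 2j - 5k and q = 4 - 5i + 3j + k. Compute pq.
28 + 2i + 25j - 24k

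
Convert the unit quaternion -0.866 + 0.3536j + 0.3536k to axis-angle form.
axis = (0, √2/2, √2/2), θ = 5π/3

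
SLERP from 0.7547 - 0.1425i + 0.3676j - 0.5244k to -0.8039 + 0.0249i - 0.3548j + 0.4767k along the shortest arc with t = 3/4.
0.793 - 0.0544i + 0.3586j - 0.4895k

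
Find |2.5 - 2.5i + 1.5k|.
3.841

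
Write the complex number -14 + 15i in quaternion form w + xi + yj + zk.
-14 + 15i + 0j + 0k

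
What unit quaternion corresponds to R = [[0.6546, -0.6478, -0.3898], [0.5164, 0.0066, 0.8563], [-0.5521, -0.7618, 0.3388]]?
0.7071 - 0.5721i + 0.0574j + 0.4116k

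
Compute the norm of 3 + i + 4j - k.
√27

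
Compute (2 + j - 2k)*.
2 - j + 2k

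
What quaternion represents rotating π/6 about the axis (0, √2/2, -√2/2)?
0.9659 + 0.183j - 0.183k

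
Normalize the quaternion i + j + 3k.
0.3015i + 0.3015j + 0.9045k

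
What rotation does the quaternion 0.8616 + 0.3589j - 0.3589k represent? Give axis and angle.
axis = (0, √2/2, -√2/2), θ = 61°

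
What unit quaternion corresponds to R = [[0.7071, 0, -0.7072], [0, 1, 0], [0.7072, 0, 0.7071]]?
0.9239 - 0.3827j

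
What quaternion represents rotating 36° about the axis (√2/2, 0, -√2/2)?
0.9511 + 0.2185i - 0.2185k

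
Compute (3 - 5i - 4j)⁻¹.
0.06 + 0.1i + 0.08j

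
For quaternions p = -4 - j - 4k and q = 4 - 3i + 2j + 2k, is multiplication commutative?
No: pq = -6 + 18i - 27k ≠ -6 + 6i - 24j - 21k = qp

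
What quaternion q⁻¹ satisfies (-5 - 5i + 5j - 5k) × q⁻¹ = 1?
-0.05 + 0.05i - 0.05j + 0.05k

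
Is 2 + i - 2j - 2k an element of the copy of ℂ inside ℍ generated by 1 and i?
No. The quaternion 2 + i - 2j - 2k has j-coefficient y = -2 and k-coefficient z = -2, not both zero, so it does not lie in the complex subalgebra spanned by 1 and i.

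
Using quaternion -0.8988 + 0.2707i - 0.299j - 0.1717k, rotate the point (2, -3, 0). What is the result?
(2.936, -2.09, -0.109)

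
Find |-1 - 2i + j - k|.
√7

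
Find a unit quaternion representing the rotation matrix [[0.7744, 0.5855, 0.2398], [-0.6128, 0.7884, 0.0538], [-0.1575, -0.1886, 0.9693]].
0.9397 - 0.0645i + 0.1057j - 0.3188k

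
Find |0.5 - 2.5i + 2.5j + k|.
3.708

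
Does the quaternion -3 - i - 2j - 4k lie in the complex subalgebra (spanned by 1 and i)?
No. The quaternion -3 - i - 2j - 4k has j-coefficient y = -2 and k-coefficient z = -4, not both zero, so it does not lie in the complex subalgebra spanned by 1 and i.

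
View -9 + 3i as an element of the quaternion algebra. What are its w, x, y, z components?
-9 + 3i + 0j + 0k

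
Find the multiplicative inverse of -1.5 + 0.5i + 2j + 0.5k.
-0.2222 - 0.0741i - 0.2963j - 0.0741k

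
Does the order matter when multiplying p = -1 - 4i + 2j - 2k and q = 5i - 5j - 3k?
Yes: pq = 24 - 21i - 17j + 13k ≠ 24 + 11i + 27j - 7k = qp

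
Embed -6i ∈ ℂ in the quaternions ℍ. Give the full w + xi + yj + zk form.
0 - 6i + 0j + 0k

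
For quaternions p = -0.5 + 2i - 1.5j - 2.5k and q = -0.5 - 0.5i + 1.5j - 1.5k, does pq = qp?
No: pq = -0.25 + 5.25i + 4.25j + 4.25k ≠ -0.25 - 6.75i - 4.25j - 0.25k = qp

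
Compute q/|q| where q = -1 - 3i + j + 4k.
-0.1925 - 0.5774i + 0.1925j + 0.7698k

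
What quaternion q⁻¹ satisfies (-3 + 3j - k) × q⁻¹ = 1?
-0.1579 - 0.1579j + 0.0526k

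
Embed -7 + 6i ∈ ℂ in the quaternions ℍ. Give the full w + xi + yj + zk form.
-7 + 6i + 0j + 0k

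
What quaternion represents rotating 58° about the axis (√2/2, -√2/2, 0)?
0.8746 + 0.3428i - 0.3428j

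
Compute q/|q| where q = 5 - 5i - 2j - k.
0.6742 - 0.6742i - 0.2697j - 0.1348k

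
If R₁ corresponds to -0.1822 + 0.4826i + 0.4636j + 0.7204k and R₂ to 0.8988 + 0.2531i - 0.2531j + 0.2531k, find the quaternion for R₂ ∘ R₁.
-0.3509 + 0.088i + 0.4026j + 0.8409k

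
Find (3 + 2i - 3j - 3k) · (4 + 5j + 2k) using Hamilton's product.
33 + 17i - j + 4k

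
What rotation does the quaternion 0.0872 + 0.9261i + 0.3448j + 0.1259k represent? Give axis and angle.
axis = (0.9296, 0.3461, 0.1264), θ = 170°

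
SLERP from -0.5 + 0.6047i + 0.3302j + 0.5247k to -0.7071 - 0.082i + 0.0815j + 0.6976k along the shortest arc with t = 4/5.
-0.6997 + 0.066i + 0.1412j + 0.6973k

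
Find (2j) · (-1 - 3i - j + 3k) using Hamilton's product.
2 + 6i - 2j + 6k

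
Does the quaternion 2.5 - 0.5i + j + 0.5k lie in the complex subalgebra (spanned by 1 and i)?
No. The quaternion 2.5 - 0.5i + j + 0.5k has j-coefficient y = 1 and k-coefficient z = 0.5, not both zero, so it does not lie in the complex subalgebra spanned by 1 and i.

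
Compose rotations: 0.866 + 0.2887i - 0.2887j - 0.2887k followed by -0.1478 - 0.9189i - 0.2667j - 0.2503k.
-0.012 - 0.8337i - 0.5258j + 0.1682k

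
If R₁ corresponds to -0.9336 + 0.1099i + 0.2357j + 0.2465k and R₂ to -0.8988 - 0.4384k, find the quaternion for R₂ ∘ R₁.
0.9472 + 0.0046i - 0.26j + 0.1877k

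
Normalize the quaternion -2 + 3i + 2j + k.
-0.4714 + 0.7071i + 0.4714j + 0.2357k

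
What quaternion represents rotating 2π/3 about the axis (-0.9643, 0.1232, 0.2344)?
0.5 - 0.8351i + 0.1067j + 0.203k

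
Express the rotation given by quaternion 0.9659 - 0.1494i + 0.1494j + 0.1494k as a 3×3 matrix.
[[0.9107, -0.3333, 0.244], [0.244, 0.9107, 0.3333], [-0.3333, -0.244, 0.9107]]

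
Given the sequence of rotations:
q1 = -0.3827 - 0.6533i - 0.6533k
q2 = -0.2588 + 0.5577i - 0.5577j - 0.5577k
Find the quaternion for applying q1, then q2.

q2 · q1 = 0.099 + 0.32i + 0.9421j + 0.0182k
0.099 + 0.32i + 0.9421j + 0.0182k


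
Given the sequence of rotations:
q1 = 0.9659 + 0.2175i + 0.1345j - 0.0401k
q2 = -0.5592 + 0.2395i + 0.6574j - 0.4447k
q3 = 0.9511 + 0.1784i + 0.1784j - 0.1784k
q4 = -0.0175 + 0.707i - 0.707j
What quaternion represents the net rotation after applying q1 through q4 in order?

q2 · q1 = -0.6985 + 0.1432i + 0.4727j - 0.5179k
q3 · q2 · q1 = -0.8666 + 0.0035i + 0.3918j - 0.3092k
q4 · q3 · q2 · q1 = 0.2897 - 0.3941i + 0.8244j + 0.2849k
0.2897 - 0.3941i + 0.8244j + 0.2849k


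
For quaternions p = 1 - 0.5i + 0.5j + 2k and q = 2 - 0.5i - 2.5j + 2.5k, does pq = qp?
No: pq = -2 + 4.75i - 1.25j + 8k ≠ -2 - 7.75i - 1.75j + 5k = qp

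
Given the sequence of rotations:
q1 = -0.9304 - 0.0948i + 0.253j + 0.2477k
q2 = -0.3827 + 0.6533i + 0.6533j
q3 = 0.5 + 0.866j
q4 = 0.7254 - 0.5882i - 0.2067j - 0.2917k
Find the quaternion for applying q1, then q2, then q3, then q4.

q2 · q1 = 0.2527 - 0.4097i - 0.8665j + 0.1324k
q3 · q2 · q1 = 0.8767 - 0.0902i - 0.2144j + 0.421k
q4 · q3 · q2 · q1 = 0.6614 - 0.7307i - 0.0628j + 0.1571k
0.6614 - 0.7307i - 0.0628j + 0.1571k


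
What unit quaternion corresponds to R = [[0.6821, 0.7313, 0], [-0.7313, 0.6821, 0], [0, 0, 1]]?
0.9171 - 0.3987k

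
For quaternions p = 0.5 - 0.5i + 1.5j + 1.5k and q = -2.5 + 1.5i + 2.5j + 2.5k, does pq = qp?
No: pq = -8 + 2i + j - 6k ≠ -8 + 2i - 6j + k = qp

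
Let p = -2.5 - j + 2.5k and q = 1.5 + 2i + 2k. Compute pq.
-8.75 - 7i + 3.5j + 0.75k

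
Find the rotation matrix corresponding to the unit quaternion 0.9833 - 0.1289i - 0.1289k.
[[0.9668, 0.2535, 0.0332], [-0.2535, 0.9335, 0.2535], [0.0332, -0.2535, 0.9668]]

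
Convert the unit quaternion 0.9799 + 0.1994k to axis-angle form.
axis = (0, 0, 1), θ = 23°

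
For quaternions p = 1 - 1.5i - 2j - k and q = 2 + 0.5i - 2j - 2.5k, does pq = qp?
No: pq = -3.75 + 0.5i - 10.25j - 0.5k ≠ -3.75 - 5.5i - 1.75j - 8.5k = qp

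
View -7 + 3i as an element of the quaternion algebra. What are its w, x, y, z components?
-7 + 3i + 0j + 0k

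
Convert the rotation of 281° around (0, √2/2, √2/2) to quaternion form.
-0.7716 + 0.4498j + 0.4498k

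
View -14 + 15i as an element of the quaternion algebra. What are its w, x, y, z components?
-14 + 15i + 0j + 0k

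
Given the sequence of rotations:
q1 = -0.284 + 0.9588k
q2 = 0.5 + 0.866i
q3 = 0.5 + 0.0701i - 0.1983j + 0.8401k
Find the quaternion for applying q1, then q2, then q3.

q2 · q1 = -0.142 - 0.2459i - 0.8303j + 0.4794k
q3 · q2 · q1 = -0.6212 + 0.4696i - 0.6272j + 0.0134k
-0.6212 + 0.4696i - 0.6272j + 0.0134k


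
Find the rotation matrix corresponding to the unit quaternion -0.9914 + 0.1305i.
[[1, 0, 0], [0, 0.9659, 0.2588], [0, -0.2588, 0.9659]]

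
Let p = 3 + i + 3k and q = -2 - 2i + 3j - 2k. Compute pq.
2 - 17i + 5j - 9k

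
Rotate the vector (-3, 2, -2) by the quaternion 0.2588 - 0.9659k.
(3.598, -0.232, -2)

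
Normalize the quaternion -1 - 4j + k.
-0.2357 - 0.9428j + 0.2357k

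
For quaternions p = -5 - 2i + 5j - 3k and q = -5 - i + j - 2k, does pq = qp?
No: pq = 12 + 8i - 31j + 28k ≠ 12 + 22i - 29j + 22k = qp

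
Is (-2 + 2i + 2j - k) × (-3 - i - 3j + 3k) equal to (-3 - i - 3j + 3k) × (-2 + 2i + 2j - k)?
No: pq = 17 - i - 5j - 7k ≠ 17 - 7i + 5j + k = qp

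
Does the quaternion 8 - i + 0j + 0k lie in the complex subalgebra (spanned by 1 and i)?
Yes. The quaternion 8 - i has j- and k-coefficients y = z = 0, so it lies in the complex subalgebra spanned by 1 and i.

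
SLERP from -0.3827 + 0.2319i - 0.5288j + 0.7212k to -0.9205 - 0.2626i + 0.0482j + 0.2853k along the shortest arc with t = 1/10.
-0.4709 + 0.1851i - 0.4894j + 0.7103k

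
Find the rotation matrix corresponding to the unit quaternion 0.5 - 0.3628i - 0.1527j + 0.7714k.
[[-0.2368, -0.6606, -0.7124], [0.8822, -0.4534, 0.1272], [-0.407, -0.5984, 0.6901]]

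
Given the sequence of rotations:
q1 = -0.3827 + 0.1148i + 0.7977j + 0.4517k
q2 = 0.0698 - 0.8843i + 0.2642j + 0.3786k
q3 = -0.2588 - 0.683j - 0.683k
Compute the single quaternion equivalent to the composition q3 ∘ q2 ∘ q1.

q2 · q1 = -0.307 + 0.1638i + 0.3975j - 0.8491k
q3 · q2 · q1 = -0.229 + 0.809i - 0.0051j + 0.5413k
-0.229 + 0.809i - 0.0051j + 0.5413k


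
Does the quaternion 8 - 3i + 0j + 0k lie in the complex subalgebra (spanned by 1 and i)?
Yes. The quaternion 8 - 3i has j- and k-coefficients y = z = 0, so it lies in the complex subalgebra spanned by 1 and i.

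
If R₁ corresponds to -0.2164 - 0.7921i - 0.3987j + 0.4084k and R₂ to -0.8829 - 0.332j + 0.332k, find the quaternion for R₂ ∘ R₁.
-0.0769 + 0.6961i + 0.1609j - 0.6954k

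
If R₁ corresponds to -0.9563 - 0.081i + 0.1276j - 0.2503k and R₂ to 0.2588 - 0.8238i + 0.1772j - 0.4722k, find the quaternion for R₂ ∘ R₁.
-0.455 + 0.7827i - 0.3044j + 0.296k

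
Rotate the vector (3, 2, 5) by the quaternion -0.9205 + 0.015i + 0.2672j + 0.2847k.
(0.733, 1.025, 6.034)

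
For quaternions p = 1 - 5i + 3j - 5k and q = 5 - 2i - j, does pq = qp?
No: pq = -2 - 32i + 24j - 14k ≠ -2 - 22i + 4j - 36k = qp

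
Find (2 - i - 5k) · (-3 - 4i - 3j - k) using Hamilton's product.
-15 - 20i + 13j + 16k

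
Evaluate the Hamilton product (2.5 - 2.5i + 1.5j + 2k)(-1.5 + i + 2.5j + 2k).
-9 + 4.25i + 11j - 5.75k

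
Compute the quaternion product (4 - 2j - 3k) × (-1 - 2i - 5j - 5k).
-29 - 13i - 12j - 21k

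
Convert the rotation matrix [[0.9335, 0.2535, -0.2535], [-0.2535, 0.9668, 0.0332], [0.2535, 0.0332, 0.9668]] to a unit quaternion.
0.9832 - 0.1289j - 0.1289k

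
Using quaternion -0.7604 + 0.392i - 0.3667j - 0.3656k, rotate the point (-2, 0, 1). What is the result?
(-0.656, 0.327, 2.112)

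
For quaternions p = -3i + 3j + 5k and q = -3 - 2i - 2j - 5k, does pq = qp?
No: pq = 25 + 4i - 34j - 3k ≠ 25 + 14i + 16j - 27k = qp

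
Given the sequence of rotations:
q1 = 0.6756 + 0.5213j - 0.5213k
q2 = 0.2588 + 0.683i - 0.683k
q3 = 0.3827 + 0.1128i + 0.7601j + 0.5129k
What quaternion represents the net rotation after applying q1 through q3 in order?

q2 · q1 = -0.1812 + 0.8175i + 0.491j - 0.2403k
q3 · q2 · q1 = -0.4115 - 0.1421i + 0.4966j - 0.7509k
-0.4115 - 0.1421i + 0.4966j - 0.7509k


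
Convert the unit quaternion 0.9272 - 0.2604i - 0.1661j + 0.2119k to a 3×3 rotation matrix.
[[0.855, -0.3064, -0.4184], [0.4795, 0.7746, 0.4125], [0.1977, -0.5533, 0.8092]]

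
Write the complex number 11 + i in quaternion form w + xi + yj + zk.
11 + i + 0j + 0k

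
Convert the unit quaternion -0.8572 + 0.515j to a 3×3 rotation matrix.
[[0.4696, 0, -0.8829], [0, 1, 0], [0.8829, 0, 0.4696]]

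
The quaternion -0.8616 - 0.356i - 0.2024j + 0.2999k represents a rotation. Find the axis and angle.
axis = (-0.7014, -0.3988, 0.5908), θ = 299°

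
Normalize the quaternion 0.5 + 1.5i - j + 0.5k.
0.2582 + 0.7746i - 0.5164j + 0.2582k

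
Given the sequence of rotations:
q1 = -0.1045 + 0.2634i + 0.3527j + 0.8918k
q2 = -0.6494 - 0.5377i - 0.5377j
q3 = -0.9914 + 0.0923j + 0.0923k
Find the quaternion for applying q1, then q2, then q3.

q2 · q1 = 0.3991 - 0.5944i + 0.3067j - 0.6272k
q3 · q2 · q1 = -0.3661 + 0.5031i - 0.3221j + 0.7135k
-0.3661 + 0.5031i - 0.3221j + 0.7135k
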